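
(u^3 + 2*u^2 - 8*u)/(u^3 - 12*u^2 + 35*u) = (u^2 + 2*u - 8)/(u^2 - 12*u + 35)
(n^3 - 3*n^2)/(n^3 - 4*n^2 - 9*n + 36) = n^2/(n^2 - n - 12)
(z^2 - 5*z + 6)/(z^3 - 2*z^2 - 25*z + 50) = (z - 3)/(z^2 - 25)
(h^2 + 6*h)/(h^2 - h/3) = 3*(h + 6)/(3*h - 1)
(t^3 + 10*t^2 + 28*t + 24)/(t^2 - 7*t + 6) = (t^3 + 10*t^2 + 28*t + 24)/(t^2 - 7*t + 6)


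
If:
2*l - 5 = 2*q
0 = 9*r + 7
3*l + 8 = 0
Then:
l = -8/3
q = -31/6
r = -7/9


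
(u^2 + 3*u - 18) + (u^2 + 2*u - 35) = 2*u^2 + 5*u - 53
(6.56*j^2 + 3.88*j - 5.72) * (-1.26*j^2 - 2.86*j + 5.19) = -8.2656*j^4 - 23.6504*j^3 + 30.1568*j^2 + 36.4964*j - 29.6868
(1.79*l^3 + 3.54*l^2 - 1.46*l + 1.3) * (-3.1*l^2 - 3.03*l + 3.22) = -5.549*l^5 - 16.3977*l^4 - 0.436399999999998*l^3 + 11.7926*l^2 - 8.6402*l + 4.186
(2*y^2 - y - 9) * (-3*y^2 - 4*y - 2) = -6*y^4 - 5*y^3 + 27*y^2 + 38*y + 18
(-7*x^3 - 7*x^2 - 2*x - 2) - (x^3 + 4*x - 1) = -8*x^3 - 7*x^2 - 6*x - 1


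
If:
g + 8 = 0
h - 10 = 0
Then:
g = -8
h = 10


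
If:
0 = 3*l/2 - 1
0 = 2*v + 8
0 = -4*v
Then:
No Solution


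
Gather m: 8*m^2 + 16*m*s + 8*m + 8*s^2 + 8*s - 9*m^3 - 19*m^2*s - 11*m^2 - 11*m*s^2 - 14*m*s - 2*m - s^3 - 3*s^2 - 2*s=-9*m^3 + m^2*(-19*s - 3) + m*(-11*s^2 + 2*s + 6) - s^3 + 5*s^2 + 6*s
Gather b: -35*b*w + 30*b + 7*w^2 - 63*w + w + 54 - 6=b*(30 - 35*w) + 7*w^2 - 62*w + 48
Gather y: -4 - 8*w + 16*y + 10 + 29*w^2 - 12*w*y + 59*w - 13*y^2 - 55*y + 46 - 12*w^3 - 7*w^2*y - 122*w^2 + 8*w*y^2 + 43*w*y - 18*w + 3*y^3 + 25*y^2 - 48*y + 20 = -12*w^3 - 93*w^2 + 33*w + 3*y^3 + y^2*(8*w + 12) + y*(-7*w^2 + 31*w - 87) + 72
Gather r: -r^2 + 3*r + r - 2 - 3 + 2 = -r^2 + 4*r - 3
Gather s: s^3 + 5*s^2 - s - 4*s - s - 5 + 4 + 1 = s^3 + 5*s^2 - 6*s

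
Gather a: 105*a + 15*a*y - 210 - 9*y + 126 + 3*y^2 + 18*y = a*(15*y + 105) + 3*y^2 + 9*y - 84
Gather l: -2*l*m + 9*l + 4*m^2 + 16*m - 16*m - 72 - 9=l*(9 - 2*m) + 4*m^2 - 81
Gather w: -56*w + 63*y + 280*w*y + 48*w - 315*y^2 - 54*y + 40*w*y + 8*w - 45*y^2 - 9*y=320*w*y - 360*y^2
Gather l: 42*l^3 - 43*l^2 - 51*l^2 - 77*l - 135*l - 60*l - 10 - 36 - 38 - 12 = 42*l^3 - 94*l^2 - 272*l - 96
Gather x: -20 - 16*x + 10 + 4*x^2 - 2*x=4*x^2 - 18*x - 10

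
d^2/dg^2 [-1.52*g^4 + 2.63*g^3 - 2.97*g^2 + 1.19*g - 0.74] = -18.24*g^2 + 15.78*g - 5.94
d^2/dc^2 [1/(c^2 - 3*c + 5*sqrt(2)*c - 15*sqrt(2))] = 2*(-c^2 - 5*sqrt(2)*c + 3*c + (2*c - 3 + 5*sqrt(2))^2 + 15*sqrt(2))/(c^2 - 3*c + 5*sqrt(2)*c - 15*sqrt(2))^3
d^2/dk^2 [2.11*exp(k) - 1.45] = 2.11*exp(k)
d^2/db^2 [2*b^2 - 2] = 4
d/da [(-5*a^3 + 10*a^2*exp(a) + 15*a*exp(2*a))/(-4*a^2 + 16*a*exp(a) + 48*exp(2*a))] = 5*(2*a^4*exp(a) + a^4 + 18*a^3*exp(2*a) - 8*a^3*exp(a) - 12*a^2*exp(3*a) - 25*a^2*exp(2*a) + 48*a*exp(3*a) + 36*exp(4*a))/(4*(a^4 - 8*a^3*exp(a) - 8*a^2*exp(2*a) + 96*a*exp(3*a) + 144*exp(4*a)))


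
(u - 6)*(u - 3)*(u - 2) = u^3 - 11*u^2 + 36*u - 36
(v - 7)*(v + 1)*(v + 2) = v^3 - 4*v^2 - 19*v - 14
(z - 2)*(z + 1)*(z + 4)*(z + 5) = z^4 + 8*z^3 + 9*z^2 - 38*z - 40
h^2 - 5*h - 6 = (h - 6)*(h + 1)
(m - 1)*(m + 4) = m^2 + 3*m - 4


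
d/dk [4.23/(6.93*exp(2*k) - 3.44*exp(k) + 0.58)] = (14.5512 - 58.6278*exp(k))*exp(k)/(6.93*exp(2*k) - 3.44*exp(k) + 0.58)^2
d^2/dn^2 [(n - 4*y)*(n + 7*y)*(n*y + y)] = 2*y*(3*n + 3*y + 1)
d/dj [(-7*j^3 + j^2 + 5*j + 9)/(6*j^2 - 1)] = (-42*j^4 - 9*j^2 - 110*j - 5)/(36*j^4 - 12*j^2 + 1)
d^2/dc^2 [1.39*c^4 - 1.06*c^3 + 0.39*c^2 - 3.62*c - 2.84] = 16.68*c^2 - 6.36*c + 0.78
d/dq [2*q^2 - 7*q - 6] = 4*q - 7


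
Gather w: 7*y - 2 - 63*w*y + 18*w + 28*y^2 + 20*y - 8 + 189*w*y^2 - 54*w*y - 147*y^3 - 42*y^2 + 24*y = w*(189*y^2 - 117*y + 18) - 147*y^3 - 14*y^2 + 51*y - 10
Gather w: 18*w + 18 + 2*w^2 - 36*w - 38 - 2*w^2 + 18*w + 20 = 0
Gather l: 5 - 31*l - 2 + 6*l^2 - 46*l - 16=6*l^2 - 77*l - 13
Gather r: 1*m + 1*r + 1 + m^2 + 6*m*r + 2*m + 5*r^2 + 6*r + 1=m^2 + 3*m + 5*r^2 + r*(6*m + 7) + 2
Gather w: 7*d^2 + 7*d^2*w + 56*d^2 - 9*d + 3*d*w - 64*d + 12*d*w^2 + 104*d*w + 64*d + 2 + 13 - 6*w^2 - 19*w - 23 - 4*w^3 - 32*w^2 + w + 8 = 63*d^2 - 9*d - 4*w^3 + w^2*(12*d - 38) + w*(7*d^2 + 107*d - 18)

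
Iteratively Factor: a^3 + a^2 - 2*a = (a)*(a^2 + a - 2) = a*(a - 1)*(a + 2)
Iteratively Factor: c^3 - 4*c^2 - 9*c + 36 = (c + 3)*(c^2 - 7*c + 12) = (c - 3)*(c + 3)*(c - 4)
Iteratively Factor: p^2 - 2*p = (p)*(p - 2)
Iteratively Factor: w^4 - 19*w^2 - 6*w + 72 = (w + 3)*(w^3 - 3*w^2 - 10*w + 24) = (w - 4)*(w + 3)*(w^2 + w - 6) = (w - 4)*(w - 2)*(w + 3)*(w + 3)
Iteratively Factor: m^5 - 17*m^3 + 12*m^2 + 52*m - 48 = (m - 1)*(m^4 + m^3 - 16*m^2 - 4*m + 48) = (m - 1)*(m + 2)*(m^3 - m^2 - 14*m + 24) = (m - 2)*(m - 1)*(m + 2)*(m^2 + m - 12) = (m - 3)*(m - 2)*(m - 1)*(m + 2)*(m + 4)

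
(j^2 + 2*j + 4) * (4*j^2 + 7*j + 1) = 4*j^4 + 15*j^3 + 31*j^2 + 30*j + 4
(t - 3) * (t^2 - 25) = t^3 - 3*t^2 - 25*t + 75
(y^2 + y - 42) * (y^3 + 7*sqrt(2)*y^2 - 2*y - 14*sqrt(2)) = y^5 + y^4 + 7*sqrt(2)*y^4 - 44*y^3 + 7*sqrt(2)*y^3 - 308*sqrt(2)*y^2 - 2*y^2 - 14*sqrt(2)*y + 84*y + 588*sqrt(2)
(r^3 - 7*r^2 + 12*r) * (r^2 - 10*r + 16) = r^5 - 17*r^4 + 98*r^3 - 232*r^2 + 192*r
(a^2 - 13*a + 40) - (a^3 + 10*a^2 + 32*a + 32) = -a^3 - 9*a^2 - 45*a + 8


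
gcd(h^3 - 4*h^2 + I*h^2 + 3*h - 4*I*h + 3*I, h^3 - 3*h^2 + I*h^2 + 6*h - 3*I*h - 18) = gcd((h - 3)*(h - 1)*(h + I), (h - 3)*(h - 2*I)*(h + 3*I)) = h - 3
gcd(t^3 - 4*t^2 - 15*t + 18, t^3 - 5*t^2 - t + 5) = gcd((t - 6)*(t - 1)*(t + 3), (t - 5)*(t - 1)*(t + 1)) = t - 1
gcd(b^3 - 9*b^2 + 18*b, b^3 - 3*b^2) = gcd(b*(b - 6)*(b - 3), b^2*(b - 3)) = b^2 - 3*b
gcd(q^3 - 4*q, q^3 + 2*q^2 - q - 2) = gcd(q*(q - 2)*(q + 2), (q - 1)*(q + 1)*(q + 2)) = q + 2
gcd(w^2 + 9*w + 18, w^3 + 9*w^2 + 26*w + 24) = w + 3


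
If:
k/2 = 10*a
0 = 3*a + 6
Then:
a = -2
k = -40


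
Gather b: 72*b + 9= 72*b + 9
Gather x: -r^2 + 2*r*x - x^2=-r^2 + 2*r*x - x^2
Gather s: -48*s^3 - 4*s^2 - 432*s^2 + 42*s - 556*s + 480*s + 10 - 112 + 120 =-48*s^3 - 436*s^2 - 34*s + 18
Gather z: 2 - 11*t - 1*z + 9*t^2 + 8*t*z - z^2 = 9*t^2 - 11*t - z^2 + z*(8*t - 1) + 2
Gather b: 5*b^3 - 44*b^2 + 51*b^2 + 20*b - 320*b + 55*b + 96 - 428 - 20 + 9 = 5*b^3 + 7*b^2 - 245*b - 343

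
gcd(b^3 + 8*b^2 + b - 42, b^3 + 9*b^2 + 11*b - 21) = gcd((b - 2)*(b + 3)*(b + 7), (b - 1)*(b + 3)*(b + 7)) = b^2 + 10*b + 21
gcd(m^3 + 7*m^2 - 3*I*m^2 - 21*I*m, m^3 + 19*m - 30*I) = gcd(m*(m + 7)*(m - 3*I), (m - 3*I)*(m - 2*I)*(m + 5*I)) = m - 3*I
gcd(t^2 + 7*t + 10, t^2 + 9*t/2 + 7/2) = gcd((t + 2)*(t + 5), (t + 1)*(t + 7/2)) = 1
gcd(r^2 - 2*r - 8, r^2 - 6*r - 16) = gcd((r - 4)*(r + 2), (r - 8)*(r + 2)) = r + 2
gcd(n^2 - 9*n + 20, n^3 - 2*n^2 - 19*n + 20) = n - 5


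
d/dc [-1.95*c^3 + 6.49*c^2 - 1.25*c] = -5.85*c^2 + 12.98*c - 1.25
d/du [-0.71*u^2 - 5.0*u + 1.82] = -1.42*u - 5.0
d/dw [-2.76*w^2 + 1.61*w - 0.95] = 1.61 - 5.52*w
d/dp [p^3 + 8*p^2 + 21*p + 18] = 3*p^2 + 16*p + 21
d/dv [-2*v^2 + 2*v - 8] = 2 - 4*v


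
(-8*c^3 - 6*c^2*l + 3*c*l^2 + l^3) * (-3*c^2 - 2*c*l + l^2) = 24*c^5 + 34*c^4*l - 5*c^3*l^2 - 15*c^2*l^3 + c*l^4 + l^5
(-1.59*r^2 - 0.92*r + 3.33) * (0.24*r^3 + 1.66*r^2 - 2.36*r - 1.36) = -0.3816*r^5 - 2.8602*r^4 + 3.0244*r^3 + 9.8614*r^2 - 6.6076*r - 4.5288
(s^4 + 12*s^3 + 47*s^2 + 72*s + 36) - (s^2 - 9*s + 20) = s^4 + 12*s^3 + 46*s^2 + 81*s + 16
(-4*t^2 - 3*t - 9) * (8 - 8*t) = 32*t^3 - 8*t^2 + 48*t - 72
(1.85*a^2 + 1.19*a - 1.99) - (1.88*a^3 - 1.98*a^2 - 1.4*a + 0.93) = -1.88*a^3 + 3.83*a^2 + 2.59*a - 2.92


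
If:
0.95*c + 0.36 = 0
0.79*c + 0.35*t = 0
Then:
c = -0.38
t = 0.86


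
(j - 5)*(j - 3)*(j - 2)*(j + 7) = j^4 - 3*j^3 - 39*j^2 + 187*j - 210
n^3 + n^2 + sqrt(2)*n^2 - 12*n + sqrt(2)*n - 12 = (n + 1)*(n - 2*sqrt(2))*(n + 3*sqrt(2))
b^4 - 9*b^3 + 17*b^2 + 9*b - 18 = (b - 6)*(b - 3)*(b - 1)*(b + 1)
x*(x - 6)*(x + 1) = x^3 - 5*x^2 - 6*x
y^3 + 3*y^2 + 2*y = y*(y + 1)*(y + 2)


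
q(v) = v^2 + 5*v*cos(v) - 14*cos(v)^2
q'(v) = -5*v*sin(v) + 2*v + 28*sin(v)*cos(v) + 5*cos(v)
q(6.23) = 55.96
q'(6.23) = 17.62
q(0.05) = -13.71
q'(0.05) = 6.48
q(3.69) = -12.32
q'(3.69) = 25.19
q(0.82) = -3.05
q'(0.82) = 16.02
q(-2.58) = 7.55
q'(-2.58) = -3.64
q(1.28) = 2.32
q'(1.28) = 5.55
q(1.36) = 2.66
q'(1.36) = 2.85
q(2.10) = -4.46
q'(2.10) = -19.59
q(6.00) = 51.90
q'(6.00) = 17.67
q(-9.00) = 110.38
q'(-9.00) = -30.59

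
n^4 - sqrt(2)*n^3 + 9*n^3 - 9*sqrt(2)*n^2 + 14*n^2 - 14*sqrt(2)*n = n*(n + 2)*(n + 7)*(n - sqrt(2))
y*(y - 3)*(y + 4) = y^3 + y^2 - 12*y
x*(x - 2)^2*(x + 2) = x^4 - 2*x^3 - 4*x^2 + 8*x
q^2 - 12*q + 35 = (q - 7)*(q - 5)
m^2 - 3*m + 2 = (m - 2)*(m - 1)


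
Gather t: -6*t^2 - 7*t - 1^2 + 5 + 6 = -6*t^2 - 7*t + 10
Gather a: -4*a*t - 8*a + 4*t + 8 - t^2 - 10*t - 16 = a*(-4*t - 8) - t^2 - 6*t - 8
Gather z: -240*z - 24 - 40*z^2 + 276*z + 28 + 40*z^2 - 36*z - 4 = 0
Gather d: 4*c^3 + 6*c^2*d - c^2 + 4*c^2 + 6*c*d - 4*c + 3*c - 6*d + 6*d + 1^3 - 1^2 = 4*c^3 + 3*c^2 - c + d*(6*c^2 + 6*c)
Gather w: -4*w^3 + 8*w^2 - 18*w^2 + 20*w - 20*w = -4*w^3 - 10*w^2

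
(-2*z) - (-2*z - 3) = 3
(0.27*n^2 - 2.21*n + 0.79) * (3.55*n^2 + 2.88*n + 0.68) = 0.9585*n^4 - 7.0679*n^3 - 3.3767*n^2 + 0.7724*n + 0.5372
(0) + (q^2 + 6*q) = q^2 + 6*q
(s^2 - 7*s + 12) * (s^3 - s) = s^5 - 7*s^4 + 11*s^3 + 7*s^2 - 12*s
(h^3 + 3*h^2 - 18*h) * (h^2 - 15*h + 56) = h^5 - 12*h^4 - 7*h^3 + 438*h^2 - 1008*h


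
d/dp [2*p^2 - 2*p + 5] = 4*p - 2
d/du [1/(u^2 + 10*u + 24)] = 2*(-u - 5)/(u^2 + 10*u + 24)^2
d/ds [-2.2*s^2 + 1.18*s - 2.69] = 1.18 - 4.4*s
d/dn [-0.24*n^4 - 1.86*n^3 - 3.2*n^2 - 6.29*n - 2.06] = -0.96*n^3 - 5.58*n^2 - 6.4*n - 6.29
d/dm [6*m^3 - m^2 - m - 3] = 18*m^2 - 2*m - 1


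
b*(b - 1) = b^2 - b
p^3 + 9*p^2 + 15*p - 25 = (p - 1)*(p + 5)^2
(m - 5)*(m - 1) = m^2 - 6*m + 5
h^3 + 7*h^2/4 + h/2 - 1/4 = (h - 1/4)*(h + 1)^2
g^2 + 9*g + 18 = (g + 3)*(g + 6)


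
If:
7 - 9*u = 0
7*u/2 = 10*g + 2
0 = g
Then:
No Solution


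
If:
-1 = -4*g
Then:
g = 1/4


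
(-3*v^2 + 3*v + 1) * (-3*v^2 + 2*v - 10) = 9*v^4 - 15*v^3 + 33*v^2 - 28*v - 10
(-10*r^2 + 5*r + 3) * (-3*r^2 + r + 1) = 30*r^4 - 25*r^3 - 14*r^2 + 8*r + 3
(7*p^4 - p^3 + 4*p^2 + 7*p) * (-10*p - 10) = -70*p^5 - 60*p^4 - 30*p^3 - 110*p^2 - 70*p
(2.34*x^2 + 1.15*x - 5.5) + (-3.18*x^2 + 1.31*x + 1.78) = -0.84*x^2 + 2.46*x - 3.72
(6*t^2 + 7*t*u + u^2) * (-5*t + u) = -30*t^3 - 29*t^2*u + 2*t*u^2 + u^3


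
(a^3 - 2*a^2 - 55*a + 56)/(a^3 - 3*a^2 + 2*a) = (a^2 - a - 56)/(a*(a - 2))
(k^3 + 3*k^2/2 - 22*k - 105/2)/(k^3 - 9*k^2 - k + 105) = (k + 7/2)/(k - 7)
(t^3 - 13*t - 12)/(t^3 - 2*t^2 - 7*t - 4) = (t + 3)/(t + 1)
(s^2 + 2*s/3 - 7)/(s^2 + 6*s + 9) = (s - 7/3)/(s + 3)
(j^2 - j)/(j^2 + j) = (j - 1)/(j + 1)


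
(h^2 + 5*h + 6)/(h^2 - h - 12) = (h + 2)/(h - 4)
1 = 1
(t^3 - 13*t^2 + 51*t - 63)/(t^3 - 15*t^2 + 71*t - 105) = (t - 3)/(t - 5)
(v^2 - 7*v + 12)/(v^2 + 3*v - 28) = (v - 3)/(v + 7)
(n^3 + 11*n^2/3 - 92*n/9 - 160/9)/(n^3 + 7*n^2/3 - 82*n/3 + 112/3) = (3*n^2 + 19*n + 20)/(3*(n^2 + 5*n - 14))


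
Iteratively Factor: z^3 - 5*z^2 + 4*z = (z - 4)*(z^2 - z) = (z - 4)*(z - 1)*(z)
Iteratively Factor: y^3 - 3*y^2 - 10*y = (y + 2)*(y^2 - 5*y) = (y - 5)*(y + 2)*(y)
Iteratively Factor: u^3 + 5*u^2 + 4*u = (u + 4)*(u^2 + u) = (u + 1)*(u + 4)*(u)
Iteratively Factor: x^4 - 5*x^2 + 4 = (x - 1)*(x^3 + x^2 - 4*x - 4) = (x - 2)*(x - 1)*(x^2 + 3*x + 2) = (x - 2)*(x - 1)*(x + 2)*(x + 1)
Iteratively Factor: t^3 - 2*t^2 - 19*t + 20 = (t + 4)*(t^2 - 6*t + 5) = (t - 1)*(t + 4)*(t - 5)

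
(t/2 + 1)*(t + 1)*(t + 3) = t^3/2 + 3*t^2 + 11*t/2 + 3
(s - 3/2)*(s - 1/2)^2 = s^3 - 5*s^2/2 + 7*s/4 - 3/8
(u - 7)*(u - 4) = u^2 - 11*u + 28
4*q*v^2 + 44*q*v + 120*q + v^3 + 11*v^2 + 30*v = (4*q + v)*(v + 5)*(v + 6)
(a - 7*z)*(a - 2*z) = a^2 - 9*a*z + 14*z^2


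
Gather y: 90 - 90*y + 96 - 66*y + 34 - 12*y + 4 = 224 - 168*y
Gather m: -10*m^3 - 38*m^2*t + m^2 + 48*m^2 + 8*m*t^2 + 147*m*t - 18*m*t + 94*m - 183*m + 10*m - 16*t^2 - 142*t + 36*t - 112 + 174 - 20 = -10*m^3 + m^2*(49 - 38*t) + m*(8*t^2 + 129*t - 79) - 16*t^2 - 106*t + 42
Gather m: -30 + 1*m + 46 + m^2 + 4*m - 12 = m^2 + 5*m + 4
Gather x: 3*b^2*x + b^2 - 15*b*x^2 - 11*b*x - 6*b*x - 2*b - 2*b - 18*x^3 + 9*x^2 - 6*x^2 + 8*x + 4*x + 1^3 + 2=b^2 - 4*b - 18*x^3 + x^2*(3 - 15*b) + x*(3*b^2 - 17*b + 12) + 3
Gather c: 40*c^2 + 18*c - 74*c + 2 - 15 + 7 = 40*c^2 - 56*c - 6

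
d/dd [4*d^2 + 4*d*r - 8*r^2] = 8*d + 4*r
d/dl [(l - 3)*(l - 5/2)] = 2*l - 11/2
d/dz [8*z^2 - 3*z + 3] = 16*z - 3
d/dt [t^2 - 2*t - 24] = 2*t - 2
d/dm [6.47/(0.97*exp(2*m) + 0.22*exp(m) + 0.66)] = (-12.5518*exp(m) - 1.4234)*exp(m)/(0.97*exp(2*m) + 0.22*exp(m) + 0.66)^2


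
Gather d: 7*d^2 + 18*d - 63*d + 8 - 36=7*d^2 - 45*d - 28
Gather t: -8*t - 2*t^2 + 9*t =-2*t^2 + t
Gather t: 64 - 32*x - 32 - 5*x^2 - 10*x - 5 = -5*x^2 - 42*x + 27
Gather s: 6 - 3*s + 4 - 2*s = 10 - 5*s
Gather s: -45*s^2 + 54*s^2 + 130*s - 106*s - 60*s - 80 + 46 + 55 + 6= 9*s^2 - 36*s + 27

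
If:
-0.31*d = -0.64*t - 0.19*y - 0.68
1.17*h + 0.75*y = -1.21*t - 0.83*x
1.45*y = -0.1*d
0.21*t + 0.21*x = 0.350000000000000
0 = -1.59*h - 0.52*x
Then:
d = 0.19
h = -0.86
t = -0.96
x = 2.63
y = -0.01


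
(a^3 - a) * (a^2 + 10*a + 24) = a^5 + 10*a^4 + 23*a^3 - 10*a^2 - 24*a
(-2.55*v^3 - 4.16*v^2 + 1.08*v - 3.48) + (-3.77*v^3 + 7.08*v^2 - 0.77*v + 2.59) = -6.32*v^3 + 2.92*v^2 + 0.31*v - 0.89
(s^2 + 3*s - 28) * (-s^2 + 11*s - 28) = -s^4 + 8*s^3 + 33*s^2 - 392*s + 784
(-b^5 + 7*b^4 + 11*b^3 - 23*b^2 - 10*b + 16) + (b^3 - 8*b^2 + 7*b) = -b^5 + 7*b^4 + 12*b^3 - 31*b^2 - 3*b + 16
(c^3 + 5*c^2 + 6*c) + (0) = c^3 + 5*c^2 + 6*c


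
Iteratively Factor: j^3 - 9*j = (j)*(j^2 - 9) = j*(j - 3)*(j + 3)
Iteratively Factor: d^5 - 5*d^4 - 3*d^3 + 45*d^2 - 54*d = (d - 2)*(d^4 - 3*d^3 - 9*d^2 + 27*d) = d*(d - 2)*(d^3 - 3*d^2 - 9*d + 27) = d*(d - 3)*(d - 2)*(d^2 - 9) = d*(d - 3)^2*(d - 2)*(d + 3)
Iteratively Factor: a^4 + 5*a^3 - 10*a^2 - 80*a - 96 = (a + 2)*(a^3 + 3*a^2 - 16*a - 48) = (a - 4)*(a + 2)*(a^2 + 7*a + 12) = (a - 4)*(a + 2)*(a + 4)*(a + 3)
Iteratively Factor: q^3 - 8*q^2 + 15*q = (q)*(q^2 - 8*q + 15) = q*(q - 5)*(q - 3)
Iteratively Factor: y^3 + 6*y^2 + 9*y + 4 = (y + 4)*(y^2 + 2*y + 1) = (y + 1)*(y + 4)*(y + 1)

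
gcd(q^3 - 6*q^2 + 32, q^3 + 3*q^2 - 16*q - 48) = q - 4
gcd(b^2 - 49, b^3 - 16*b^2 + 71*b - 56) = b - 7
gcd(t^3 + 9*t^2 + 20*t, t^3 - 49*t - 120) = t + 5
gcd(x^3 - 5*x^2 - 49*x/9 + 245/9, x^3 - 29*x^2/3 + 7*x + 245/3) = x^2 - 8*x/3 - 35/3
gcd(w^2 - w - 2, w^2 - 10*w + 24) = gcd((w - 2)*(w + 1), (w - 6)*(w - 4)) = 1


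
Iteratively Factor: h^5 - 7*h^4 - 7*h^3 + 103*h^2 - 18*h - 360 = (h + 2)*(h^4 - 9*h^3 + 11*h^2 + 81*h - 180) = (h - 3)*(h + 2)*(h^3 - 6*h^2 - 7*h + 60) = (h - 3)*(h + 2)*(h + 3)*(h^2 - 9*h + 20) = (h - 4)*(h - 3)*(h + 2)*(h + 3)*(h - 5)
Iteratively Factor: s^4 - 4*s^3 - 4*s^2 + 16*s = (s + 2)*(s^3 - 6*s^2 + 8*s) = (s - 2)*(s + 2)*(s^2 - 4*s) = s*(s - 2)*(s + 2)*(s - 4)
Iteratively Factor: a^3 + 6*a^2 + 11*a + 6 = (a + 1)*(a^2 + 5*a + 6) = (a + 1)*(a + 2)*(a + 3)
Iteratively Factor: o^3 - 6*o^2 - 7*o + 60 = (o + 3)*(o^2 - 9*o + 20) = (o - 5)*(o + 3)*(o - 4)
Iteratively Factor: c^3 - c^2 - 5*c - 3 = (c + 1)*(c^2 - 2*c - 3) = (c - 3)*(c + 1)*(c + 1)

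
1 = 1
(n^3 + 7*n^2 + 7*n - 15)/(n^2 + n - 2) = (n^2 + 8*n + 15)/(n + 2)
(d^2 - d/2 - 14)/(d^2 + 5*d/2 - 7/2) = (d - 4)/(d - 1)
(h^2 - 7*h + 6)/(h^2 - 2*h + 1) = (h - 6)/(h - 1)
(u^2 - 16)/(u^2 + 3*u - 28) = (u + 4)/(u + 7)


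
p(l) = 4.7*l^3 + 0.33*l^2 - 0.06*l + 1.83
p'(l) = 14.1*l^2 + 0.66*l - 0.06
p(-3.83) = -257.15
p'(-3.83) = 204.24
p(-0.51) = 1.32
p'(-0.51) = 3.27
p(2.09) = 46.05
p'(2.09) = 62.91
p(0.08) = 1.83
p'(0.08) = 0.08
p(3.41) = 191.83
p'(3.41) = 166.15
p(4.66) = 484.33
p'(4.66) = 309.21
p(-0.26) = 1.79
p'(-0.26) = 0.72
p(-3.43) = -183.74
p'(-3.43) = 163.56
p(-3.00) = -121.92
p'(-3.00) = 124.86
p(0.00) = 1.83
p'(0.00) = -0.06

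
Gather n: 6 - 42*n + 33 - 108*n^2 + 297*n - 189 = -108*n^2 + 255*n - 150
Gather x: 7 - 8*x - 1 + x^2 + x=x^2 - 7*x + 6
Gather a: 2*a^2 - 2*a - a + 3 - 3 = 2*a^2 - 3*a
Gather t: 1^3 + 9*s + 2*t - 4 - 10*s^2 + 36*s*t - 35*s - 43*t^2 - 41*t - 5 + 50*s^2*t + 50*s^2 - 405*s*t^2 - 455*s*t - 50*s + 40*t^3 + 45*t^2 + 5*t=40*s^2 - 76*s + 40*t^3 + t^2*(2 - 405*s) + t*(50*s^2 - 419*s - 34) - 8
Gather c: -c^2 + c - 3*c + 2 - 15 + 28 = -c^2 - 2*c + 15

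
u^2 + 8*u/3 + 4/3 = (u + 2/3)*(u + 2)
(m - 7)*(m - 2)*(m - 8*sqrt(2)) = m^3 - 8*sqrt(2)*m^2 - 9*m^2 + 14*m + 72*sqrt(2)*m - 112*sqrt(2)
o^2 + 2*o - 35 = (o - 5)*(o + 7)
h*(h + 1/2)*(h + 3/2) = h^3 + 2*h^2 + 3*h/4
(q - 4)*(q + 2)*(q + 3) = q^3 + q^2 - 14*q - 24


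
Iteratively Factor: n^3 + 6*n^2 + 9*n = (n)*(n^2 + 6*n + 9) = n*(n + 3)*(n + 3)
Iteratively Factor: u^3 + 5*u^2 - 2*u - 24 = (u + 4)*(u^2 + u - 6) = (u + 3)*(u + 4)*(u - 2)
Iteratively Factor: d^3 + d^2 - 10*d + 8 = (d - 1)*(d^2 + 2*d - 8) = (d - 1)*(d + 4)*(d - 2)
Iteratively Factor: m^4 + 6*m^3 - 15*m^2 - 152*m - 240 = (m + 3)*(m^3 + 3*m^2 - 24*m - 80) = (m + 3)*(m + 4)*(m^2 - m - 20) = (m - 5)*(m + 3)*(m + 4)*(m + 4)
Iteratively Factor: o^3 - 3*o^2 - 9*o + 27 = (o + 3)*(o^2 - 6*o + 9) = (o - 3)*(o + 3)*(o - 3)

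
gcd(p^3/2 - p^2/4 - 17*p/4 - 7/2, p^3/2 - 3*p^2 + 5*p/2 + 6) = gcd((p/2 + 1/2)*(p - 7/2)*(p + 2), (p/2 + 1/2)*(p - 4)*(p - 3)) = p + 1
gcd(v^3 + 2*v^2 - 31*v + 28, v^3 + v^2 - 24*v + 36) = 1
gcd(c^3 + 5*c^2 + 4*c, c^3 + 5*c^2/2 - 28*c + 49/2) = 1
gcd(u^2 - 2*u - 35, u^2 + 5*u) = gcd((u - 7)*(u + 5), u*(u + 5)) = u + 5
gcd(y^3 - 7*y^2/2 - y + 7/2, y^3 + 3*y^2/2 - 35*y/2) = y - 7/2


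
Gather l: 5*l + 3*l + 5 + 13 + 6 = 8*l + 24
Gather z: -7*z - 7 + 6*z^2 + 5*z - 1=6*z^2 - 2*z - 8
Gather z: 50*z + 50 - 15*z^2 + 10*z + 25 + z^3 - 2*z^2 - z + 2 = z^3 - 17*z^2 + 59*z + 77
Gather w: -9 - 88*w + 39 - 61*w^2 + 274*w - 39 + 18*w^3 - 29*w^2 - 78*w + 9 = 18*w^3 - 90*w^2 + 108*w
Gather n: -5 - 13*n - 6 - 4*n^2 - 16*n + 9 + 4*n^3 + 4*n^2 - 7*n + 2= 4*n^3 - 36*n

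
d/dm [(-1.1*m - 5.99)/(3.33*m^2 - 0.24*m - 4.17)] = (3.663*m^2 + 39.8934*m + 3.1494)/(11.0889*m^4 - 1.5984*m^3 - 27.7146*m^2 + 2.0016*m + 17.3889)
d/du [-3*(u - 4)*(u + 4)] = -6*u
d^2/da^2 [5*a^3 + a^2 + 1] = 30*a + 2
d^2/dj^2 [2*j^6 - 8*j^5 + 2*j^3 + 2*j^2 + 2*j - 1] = 60*j^4 - 160*j^3 + 12*j + 4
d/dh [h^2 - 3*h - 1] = 2*h - 3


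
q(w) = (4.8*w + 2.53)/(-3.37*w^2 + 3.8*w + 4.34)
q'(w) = (4.8*w + 2.53)*(6.74*w - 3.8)/(-3.37*w^2 + 3.8*w + 4.34)^2 + 4.8/(-3.37*w^2 + 3.8*w + 4.34)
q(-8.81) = 0.14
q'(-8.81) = 0.01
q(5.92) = -0.34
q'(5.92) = 0.08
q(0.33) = 0.79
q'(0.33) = 0.68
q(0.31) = 0.77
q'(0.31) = 0.67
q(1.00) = 1.54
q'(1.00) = 1.95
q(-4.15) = 0.25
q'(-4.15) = 0.05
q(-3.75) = 0.27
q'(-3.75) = 0.05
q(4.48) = -0.52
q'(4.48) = 0.19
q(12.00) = -0.14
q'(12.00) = 0.01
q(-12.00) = 0.10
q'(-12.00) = 0.01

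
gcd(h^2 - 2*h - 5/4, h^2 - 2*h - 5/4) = h^2 - 2*h - 5/4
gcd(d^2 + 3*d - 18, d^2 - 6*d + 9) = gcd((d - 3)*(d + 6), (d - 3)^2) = d - 3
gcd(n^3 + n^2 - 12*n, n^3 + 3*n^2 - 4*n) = n^2 + 4*n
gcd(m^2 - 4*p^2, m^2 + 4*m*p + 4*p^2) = m + 2*p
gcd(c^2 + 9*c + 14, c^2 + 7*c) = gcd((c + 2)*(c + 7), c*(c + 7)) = c + 7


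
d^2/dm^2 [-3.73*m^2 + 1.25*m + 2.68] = -7.46000000000000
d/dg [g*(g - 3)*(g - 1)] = 3*g^2 - 8*g + 3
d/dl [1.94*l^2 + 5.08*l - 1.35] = 3.88*l + 5.08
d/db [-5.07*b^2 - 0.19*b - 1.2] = -10.14*b - 0.19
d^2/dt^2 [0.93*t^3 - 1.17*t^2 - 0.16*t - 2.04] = 5.58*t - 2.34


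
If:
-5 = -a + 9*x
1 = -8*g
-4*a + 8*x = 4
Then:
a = -19/7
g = -1/8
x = -6/7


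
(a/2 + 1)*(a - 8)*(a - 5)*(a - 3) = a^4/2 - 7*a^3 + 47*a^2/2 + 19*a - 120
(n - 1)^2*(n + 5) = n^3 + 3*n^2 - 9*n + 5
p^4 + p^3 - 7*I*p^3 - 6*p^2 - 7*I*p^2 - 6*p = p*(p + 1)*(p - 6*I)*(p - I)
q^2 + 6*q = q*(q + 6)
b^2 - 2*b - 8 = (b - 4)*(b + 2)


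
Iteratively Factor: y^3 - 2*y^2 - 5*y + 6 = (y - 1)*(y^2 - y - 6) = (y - 3)*(y - 1)*(y + 2)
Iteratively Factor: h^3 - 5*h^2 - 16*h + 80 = (h + 4)*(h^2 - 9*h + 20) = (h - 4)*(h + 4)*(h - 5)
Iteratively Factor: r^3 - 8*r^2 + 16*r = (r - 4)*(r^2 - 4*r) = r*(r - 4)*(r - 4)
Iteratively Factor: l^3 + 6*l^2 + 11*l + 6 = (l + 2)*(l^2 + 4*l + 3) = (l + 1)*(l + 2)*(l + 3)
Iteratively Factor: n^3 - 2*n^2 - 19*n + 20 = (n + 4)*(n^2 - 6*n + 5) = (n - 1)*(n + 4)*(n - 5)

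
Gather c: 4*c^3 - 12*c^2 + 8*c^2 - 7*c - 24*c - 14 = 4*c^3 - 4*c^2 - 31*c - 14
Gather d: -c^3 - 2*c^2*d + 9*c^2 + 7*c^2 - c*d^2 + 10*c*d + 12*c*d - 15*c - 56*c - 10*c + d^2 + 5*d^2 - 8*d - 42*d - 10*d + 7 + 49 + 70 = -c^3 + 16*c^2 - 81*c + d^2*(6 - c) + d*(-2*c^2 + 22*c - 60) + 126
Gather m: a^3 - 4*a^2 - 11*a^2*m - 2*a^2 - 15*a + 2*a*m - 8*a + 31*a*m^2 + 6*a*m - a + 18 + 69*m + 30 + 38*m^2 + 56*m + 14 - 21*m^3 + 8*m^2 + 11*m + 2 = a^3 - 6*a^2 - 24*a - 21*m^3 + m^2*(31*a + 46) + m*(-11*a^2 + 8*a + 136) + 64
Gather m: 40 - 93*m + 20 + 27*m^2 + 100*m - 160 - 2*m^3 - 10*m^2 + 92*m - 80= -2*m^3 + 17*m^2 + 99*m - 180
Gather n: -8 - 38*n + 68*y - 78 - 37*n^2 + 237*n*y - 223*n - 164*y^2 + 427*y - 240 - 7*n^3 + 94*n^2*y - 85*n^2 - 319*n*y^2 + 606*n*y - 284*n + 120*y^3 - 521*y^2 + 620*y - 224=-7*n^3 + n^2*(94*y - 122) + n*(-319*y^2 + 843*y - 545) + 120*y^3 - 685*y^2 + 1115*y - 550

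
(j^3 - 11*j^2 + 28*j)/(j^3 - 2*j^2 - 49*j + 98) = j*(j - 4)/(j^2 + 5*j - 14)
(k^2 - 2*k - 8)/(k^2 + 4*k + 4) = (k - 4)/(k + 2)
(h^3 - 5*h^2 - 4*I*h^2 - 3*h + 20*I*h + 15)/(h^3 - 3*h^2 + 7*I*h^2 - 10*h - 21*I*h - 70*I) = (h^2 - 4*I*h - 3)/(h^2 + h*(2 + 7*I) + 14*I)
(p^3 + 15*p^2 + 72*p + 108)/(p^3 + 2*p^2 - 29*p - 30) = (p^2 + 9*p + 18)/(p^2 - 4*p - 5)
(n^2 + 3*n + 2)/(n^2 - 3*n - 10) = (n + 1)/(n - 5)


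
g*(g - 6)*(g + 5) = g^3 - g^2 - 30*g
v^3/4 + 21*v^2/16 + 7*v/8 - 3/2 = (v/4 + 1)*(v - 3/4)*(v + 2)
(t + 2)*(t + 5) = t^2 + 7*t + 10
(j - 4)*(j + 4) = j^2 - 16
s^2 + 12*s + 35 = (s + 5)*(s + 7)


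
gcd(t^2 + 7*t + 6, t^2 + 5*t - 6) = t + 6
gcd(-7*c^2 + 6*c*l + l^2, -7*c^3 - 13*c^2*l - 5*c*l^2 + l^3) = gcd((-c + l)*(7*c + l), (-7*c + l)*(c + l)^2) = 1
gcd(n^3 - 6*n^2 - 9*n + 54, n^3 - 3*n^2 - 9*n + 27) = n^2 - 9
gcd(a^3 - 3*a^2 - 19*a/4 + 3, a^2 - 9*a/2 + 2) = a^2 - 9*a/2 + 2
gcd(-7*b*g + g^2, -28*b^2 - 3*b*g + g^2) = 7*b - g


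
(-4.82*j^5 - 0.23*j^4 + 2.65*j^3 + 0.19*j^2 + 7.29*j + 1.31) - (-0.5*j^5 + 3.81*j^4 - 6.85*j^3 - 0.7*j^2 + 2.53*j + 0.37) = -4.32*j^5 - 4.04*j^4 + 9.5*j^3 + 0.89*j^2 + 4.76*j + 0.94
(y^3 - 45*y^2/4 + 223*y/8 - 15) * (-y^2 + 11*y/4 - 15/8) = -y^5 + 14*y^4 - 971*y^3/16 + 451*y^2/4 - 5985*y/64 + 225/8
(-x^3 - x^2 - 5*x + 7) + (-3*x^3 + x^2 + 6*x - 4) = -4*x^3 + x + 3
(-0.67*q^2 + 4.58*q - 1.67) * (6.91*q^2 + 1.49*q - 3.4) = -4.6297*q^4 + 30.6495*q^3 - 2.4375*q^2 - 18.0603*q + 5.678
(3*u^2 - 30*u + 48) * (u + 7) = 3*u^3 - 9*u^2 - 162*u + 336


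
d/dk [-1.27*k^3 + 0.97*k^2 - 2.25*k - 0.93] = -3.81*k^2 + 1.94*k - 2.25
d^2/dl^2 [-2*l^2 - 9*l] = -4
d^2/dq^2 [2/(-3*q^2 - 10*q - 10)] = 4*(9*q^2 + 30*q - 4*(3*q + 5)^2 + 30)/(3*q^2 + 10*q + 10)^3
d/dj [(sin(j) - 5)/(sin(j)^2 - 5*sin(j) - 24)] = (10*sin(j) + cos(j)^2 - 50)*cos(j)/((sin(j) - 8)^2*(sin(j) + 3)^2)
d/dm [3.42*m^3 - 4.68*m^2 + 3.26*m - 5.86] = 10.26*m^2 - 9.36*m + 3.26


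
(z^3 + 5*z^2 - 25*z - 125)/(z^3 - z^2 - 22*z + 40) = (z^2 - 25)/(z^2 - 6*z + 8)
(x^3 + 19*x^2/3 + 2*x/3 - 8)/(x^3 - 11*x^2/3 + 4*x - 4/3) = (3*x^2 + 22*x + 24)/(3*x^2 - 8*x + 4)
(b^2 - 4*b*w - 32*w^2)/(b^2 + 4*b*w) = (b - 8*w)/b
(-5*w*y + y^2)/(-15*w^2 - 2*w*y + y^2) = y/(3*w + y)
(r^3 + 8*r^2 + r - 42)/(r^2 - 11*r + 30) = (r^3 + 8*r^2 + r - 42)/(r^2 - 11*r + 30)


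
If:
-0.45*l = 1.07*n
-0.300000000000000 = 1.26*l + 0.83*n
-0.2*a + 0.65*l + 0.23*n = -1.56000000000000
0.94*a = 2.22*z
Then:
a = 6.89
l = -0.33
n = 0.14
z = 2.92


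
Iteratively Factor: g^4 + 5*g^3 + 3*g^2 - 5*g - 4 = (g + 4)*(g^3 + g^2 - g - 1) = (g + 1)*(g + 4)*(g^2 - 1) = (g + 1)^2*(g + 4)*(g - 1)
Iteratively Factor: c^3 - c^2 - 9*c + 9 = (c + 3)*(c^2 - 4*c + 3) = (c - 3)*(c + 3)*(c - 1)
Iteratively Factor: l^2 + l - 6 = (l - 2)*(l + 3)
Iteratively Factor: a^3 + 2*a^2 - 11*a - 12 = (a - 3)*(a^2 + 5*a + 4) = (a - 3)*(a + 1)*(a + 4)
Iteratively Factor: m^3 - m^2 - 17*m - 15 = (m - 5)*(m^2 + 4*m + 3) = (m - 5)*(m + 1)*(m + 3)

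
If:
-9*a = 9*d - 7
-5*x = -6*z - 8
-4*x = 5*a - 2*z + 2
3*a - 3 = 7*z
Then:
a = -36/31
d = 541/279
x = 106/217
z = -201/217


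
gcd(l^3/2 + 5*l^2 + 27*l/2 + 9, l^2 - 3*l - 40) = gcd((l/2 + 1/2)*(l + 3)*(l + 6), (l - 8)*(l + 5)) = 1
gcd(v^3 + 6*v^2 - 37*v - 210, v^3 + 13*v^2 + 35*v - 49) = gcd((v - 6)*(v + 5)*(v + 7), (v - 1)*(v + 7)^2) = v + 7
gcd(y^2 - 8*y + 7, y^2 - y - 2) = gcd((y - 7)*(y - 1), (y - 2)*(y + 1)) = 1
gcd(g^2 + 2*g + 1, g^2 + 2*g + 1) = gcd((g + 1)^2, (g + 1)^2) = g^2 + 2*g + 1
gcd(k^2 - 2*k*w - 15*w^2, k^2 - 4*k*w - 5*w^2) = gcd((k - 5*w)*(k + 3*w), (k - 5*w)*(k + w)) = -k + 5*w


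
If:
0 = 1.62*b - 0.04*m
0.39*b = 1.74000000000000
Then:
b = 4.46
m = 180.69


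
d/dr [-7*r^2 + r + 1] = 1 - 14*r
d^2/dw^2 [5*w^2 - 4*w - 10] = 10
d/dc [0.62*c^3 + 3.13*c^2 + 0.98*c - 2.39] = 1.86*c^2 + 6.26*c + 0.98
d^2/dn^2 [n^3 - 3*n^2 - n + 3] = 6*n - 6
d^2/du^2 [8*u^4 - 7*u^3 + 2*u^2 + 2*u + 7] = 96*u^2 - 42*u + 4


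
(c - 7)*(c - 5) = c^2 - 12*c + 35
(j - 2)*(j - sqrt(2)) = j^2 - 2*j - sqrt(2)*j + 2*sqrt(2)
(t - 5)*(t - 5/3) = t^2 - 20*t/3 + 25/3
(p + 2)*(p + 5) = p^2 + 7*p + 10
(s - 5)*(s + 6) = s^2 + s - 30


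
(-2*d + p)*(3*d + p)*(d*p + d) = -6*d^3*p - 6*d^3 + d^2*p^2 + d^2*p + d*p^3 + d*p^2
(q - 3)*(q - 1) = q^2 - 4*q + 3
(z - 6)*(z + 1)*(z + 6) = z^3 + z^2 - 36*z - 36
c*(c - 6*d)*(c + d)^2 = c^4 - 4*c^3*d - 11*c^2*d^2 - 6*c*d^3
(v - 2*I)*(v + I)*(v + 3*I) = v^3 + 2*I*v^2 + 5*v + 6*I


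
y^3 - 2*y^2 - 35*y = y*(y - 7)*(y + 5)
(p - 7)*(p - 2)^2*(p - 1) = p^4 - 12*p^3 + 43*p^2 - 60*p + 28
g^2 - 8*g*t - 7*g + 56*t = (g - 7)*(g - 8*t)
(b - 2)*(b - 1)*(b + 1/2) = b^3 - 5*b^2/2 + b/2 + 1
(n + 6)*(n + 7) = n^2 + 13*n + 42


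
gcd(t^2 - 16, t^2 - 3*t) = 1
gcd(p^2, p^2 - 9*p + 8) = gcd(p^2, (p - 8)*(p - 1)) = 1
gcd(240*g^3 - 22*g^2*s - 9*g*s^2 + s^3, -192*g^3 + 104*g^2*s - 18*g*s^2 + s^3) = 48*g^2 - 14*g*s + s^2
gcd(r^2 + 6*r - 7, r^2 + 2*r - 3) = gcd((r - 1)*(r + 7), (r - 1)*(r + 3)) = r - 1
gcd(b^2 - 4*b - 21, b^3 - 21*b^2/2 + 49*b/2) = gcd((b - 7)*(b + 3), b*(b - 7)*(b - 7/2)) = b - 7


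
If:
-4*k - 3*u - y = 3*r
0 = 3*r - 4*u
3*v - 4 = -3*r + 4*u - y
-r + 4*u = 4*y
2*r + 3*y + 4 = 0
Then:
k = 23/14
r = -8/7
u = -6/7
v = 32/21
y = -4/7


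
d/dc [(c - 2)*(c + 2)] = 2*c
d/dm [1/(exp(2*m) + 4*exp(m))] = 2*(-exp(m) - 2)*exp(-m)/(exp(m) + 4)^2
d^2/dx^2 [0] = 0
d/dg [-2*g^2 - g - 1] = -4*g - 1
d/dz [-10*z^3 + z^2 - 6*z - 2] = -30*z^2 + 2*z - 6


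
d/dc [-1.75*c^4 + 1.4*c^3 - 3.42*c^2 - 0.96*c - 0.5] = -7.0*c^3 + 4.2*c^2 - 6.84*c - 0.96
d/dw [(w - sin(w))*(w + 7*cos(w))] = -(w - sin(w))*(7*sin(w) - 1) - (w + 7*cos(w))*(cos(w) - 1)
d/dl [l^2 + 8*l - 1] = 2*l + 8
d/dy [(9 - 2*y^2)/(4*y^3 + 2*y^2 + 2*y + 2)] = (4*y^4 - 56*y^2 - 22*y - 9)/(2*(4*y^6 + 4*y^5 + 5*y^4 + 6*y^3 + 3*y^2 + 2*y + 1))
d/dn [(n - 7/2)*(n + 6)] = 2*n + 5/2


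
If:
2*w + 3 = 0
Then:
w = -3/2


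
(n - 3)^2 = n^2 - 6*n + 9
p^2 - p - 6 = (p - 3)*(p + 2)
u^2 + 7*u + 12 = (u + 3)*(u + 4)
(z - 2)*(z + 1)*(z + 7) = z^3 + 6*z^2 - 9*z - 14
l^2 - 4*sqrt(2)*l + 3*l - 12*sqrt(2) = (l + 3)*(l - 4*sqrt(2))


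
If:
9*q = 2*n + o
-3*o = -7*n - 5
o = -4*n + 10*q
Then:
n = 5/41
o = 80/41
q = 10/41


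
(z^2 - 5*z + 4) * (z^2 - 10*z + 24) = z^4 - 15*z^3 + 78*z^2 - 160*z + 96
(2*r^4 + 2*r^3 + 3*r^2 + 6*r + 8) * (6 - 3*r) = -6*r^5 + 6*r^4 + 3*r^3 + 12*r + 48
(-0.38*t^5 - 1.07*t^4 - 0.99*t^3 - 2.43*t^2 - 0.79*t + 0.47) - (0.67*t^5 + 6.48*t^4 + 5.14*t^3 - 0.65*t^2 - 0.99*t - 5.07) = -1.05*t^5 - 7.55*t^4 - 6.13*t^3 - 1.78*t^2 + 0.2*t + 5.54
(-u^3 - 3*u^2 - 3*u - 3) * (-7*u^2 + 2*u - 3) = 7*u^5 + 19*u^4 + 18*u^3 + 24*u^2 + 3*u + 9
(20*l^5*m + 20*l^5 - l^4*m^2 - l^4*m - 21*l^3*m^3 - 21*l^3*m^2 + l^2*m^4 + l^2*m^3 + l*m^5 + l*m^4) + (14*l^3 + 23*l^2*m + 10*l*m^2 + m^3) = 20*l^5*m + 20*l^5 - l^4*m^2 - l^4*m - 21*l^3*m^3 - 21*l^3*m^2 + 14*l^3 + l^2*m^4 + l^2*m^3 + 23*l^2*m + l*m^5 + l*m^4 + 10*l*m^2 + m^3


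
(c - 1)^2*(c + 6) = c^3 + 4*c^2 - 11*c + 6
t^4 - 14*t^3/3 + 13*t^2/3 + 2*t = t*(t - 3)*(t - 2)*(t + 1/3)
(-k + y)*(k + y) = -k^2 + y^2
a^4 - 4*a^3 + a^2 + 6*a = a*(a - 3)*(a - 2)*(a + 1)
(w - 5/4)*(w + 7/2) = w^2 + 9*w/4 - 35/8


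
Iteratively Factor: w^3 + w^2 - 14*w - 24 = (w + 2)*(w^2 - w - 12) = (w + 2)*(w + 3)*(w - 4)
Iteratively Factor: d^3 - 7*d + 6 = (d - 2)*(d^2 + 2*d - 3) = (d - 2)*(d - 1)*(d + 3)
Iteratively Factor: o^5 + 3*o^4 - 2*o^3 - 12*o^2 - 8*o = (o + 2)*(o^4 + o^3 - 4*o^2 - 4*o) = (o + 1)*(o + 2)*(o^3 - 4*o) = (o + 1)*(o + 2)^2*(o^2 - 2*o) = o*(o + 1)*(o + 2)^2*(o - 2)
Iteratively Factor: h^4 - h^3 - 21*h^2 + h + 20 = (h + 4)*(h^3 - 5*h^2 - h + 5) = (h - 1)*(h + 4)*(h^2 - 4*h - 5) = (h - 1)*(h + 1)*(h + 4)*(h - 5)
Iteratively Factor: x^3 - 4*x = (x - 2)*(x^2 + 2*x) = (x - 2)*(x + 2)*(x)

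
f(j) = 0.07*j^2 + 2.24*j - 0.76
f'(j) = 0.14*j + 2.24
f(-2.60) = -6.11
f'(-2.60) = 1.88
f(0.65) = 0.73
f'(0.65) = 2.33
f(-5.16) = -10.45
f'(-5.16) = 1.52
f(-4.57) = -9.53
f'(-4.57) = 1.60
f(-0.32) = -1.47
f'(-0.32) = 2.20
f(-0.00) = -0.76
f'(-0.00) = 2.24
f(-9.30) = -15.54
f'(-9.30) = 0.94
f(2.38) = 4.97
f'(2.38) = 2.57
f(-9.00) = -15.25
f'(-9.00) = 0.98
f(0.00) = -0.76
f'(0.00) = 2.24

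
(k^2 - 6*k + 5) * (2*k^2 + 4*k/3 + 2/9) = 2*k^4 - 32*k^3/3 + 20*k^2/9 + 16*k/3 + 10/9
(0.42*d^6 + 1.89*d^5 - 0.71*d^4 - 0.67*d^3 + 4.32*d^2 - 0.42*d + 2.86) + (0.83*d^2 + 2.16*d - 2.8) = 0.42*d^6 + 1.89*d^5 - 0.71*d^4 - 0.67*d^3 + 5.15*d^2 + 1.74*d + 0.0600000000000001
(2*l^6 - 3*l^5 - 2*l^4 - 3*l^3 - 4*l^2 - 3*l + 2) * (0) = 0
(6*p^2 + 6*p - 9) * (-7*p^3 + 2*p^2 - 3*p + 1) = -42*p^5 - 30*p^4 + 57*p^3 - 30*p^2 + 33*p - 9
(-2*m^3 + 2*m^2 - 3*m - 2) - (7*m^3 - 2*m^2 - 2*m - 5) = -9*m^3 + 4*m^2 - m + 3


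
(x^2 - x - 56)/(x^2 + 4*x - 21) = (x - 8)/(x - 3)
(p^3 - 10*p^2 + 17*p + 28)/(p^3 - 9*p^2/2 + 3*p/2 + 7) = 2*(p^2 - 11*p + 28)/(2*p^2 - 11*p + 14)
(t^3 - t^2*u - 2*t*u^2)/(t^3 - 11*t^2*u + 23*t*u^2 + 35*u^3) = t*(t - 2*u)/(t^2 - 12*t*u + 35*u^2)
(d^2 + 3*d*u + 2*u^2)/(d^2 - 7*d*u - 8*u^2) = (-d - 2*u)/(-d + 8*u)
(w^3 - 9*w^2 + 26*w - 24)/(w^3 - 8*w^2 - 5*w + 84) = (w^2 - 5*w + 6)/(w^2 - 4*w - 21)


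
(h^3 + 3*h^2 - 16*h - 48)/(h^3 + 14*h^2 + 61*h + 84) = (h - 4)/(h + 7)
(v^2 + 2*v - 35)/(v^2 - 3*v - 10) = (v + 7)/(v + 2)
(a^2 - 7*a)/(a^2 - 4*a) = (a - 7)/(a - 4)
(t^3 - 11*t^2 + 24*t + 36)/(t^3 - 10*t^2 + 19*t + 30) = (t - 6)/(t - 5)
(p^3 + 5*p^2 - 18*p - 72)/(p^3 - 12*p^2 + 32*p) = (p^2 + 9*p + 18)/(p*(p - 8))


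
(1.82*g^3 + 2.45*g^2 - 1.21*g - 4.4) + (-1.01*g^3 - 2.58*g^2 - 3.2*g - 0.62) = 0.81*g^3 - 0.13*g^2 - 4.41*g - 5.02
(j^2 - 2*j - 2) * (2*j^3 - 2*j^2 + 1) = 2*j^5 - 6*j^4 + 5*j^2 - 2*j - 2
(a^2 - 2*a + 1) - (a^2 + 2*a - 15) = 16 - 4*a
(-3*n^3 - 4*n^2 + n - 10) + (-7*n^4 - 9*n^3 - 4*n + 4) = -7*n^4 - 12*n^3 - 4*n^2 - 3*n - 6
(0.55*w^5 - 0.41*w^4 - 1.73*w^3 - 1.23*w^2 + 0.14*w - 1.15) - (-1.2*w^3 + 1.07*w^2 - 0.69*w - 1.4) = 0.55*w^5 - 0.41*w^4 - 0.53*w^3 - 2.3*w^2 + 0.83*w + 0.25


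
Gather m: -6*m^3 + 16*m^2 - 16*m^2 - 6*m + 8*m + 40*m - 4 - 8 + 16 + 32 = -6*m^3 + 42*m + 36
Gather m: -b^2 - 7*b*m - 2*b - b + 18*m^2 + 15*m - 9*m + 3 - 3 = -b^2 - 3*b + 18*m^2 + m*(6 - 7*b)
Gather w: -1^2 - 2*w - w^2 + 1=-w^2 - 2*w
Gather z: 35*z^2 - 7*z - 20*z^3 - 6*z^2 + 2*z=-20*z^3 + 29*z^2 - 5*z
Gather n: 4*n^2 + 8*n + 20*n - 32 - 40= 4*n^2 + 28*n - 72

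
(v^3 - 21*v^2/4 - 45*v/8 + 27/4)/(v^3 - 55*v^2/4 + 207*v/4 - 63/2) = (v + 3/2)/(v - 7)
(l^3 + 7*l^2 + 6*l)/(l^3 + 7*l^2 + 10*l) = (l^2 + 7*l + 6)/(l^2 + 7*l + 10)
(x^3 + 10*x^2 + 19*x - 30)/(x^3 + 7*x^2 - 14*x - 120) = (x - 1)/(x - 4)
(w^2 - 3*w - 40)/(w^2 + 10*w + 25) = (w - 8)/(w + 5)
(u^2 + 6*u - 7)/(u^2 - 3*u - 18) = (-u^2 - 6*u + 7)/(-u^2 + 3*u + 18)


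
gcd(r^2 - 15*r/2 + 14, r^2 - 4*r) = r - 4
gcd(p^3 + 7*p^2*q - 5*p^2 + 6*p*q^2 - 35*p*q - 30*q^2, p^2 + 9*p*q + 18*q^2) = p + 6*q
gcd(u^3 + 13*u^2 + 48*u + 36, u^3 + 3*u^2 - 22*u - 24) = u^2 + 7*u + 6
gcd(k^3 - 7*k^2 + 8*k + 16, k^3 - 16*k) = k - 4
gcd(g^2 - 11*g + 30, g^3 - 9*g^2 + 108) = g - 6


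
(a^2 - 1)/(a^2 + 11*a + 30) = (a^2 - 1)/(a^2 + 11*a + 30)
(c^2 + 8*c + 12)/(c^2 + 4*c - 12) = (c + 2)/(c - 2)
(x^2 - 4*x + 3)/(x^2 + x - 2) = (x - 3)/(x + 2)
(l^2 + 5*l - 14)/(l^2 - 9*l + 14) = (l + 7)/(l - 7)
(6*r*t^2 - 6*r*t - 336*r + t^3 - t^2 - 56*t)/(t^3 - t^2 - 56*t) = (6*r + t)/t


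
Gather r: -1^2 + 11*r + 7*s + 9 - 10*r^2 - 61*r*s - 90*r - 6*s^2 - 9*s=-10*r^2 + r*(-61*s - 79) - 6*s^2 - 2*s + 8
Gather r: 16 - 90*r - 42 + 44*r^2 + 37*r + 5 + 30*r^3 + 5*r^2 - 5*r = 30*r^3 + 49*r^2 - 58*r - 21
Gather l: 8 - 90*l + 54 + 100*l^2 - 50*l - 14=100*l^2 - 140*l + 48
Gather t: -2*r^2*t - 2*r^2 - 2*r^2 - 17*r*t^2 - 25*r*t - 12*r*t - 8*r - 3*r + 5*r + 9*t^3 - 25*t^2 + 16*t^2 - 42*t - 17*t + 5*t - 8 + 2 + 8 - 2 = -4*r^2 - 6*r + 9*t^3 + t^2*(-17*r - 9) + t*(-2*r^2 - 37*r - 54)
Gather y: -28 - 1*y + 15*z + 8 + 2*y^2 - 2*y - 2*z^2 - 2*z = 2*y^2 - 3*y - 2*z^2 + 13*z - 20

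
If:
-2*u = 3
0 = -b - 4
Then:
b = -4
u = -3/2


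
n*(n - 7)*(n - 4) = n^3 - 11*n^2 + 28*n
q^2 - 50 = (q - 5*sqrt(2))*(q + 5*sqrt(2))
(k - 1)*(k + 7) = k^2 + 6*k - 7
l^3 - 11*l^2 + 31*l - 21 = (l - 7)*(l - 3)*(l - 1)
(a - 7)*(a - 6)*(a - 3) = a^3 - 16*a^2 + 81*a - 126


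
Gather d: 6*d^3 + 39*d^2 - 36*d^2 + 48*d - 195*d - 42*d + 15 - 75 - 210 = 6*d^3 + 3*d^2 - 189*d - 270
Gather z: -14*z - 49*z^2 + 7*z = -49*z^2 - 7*z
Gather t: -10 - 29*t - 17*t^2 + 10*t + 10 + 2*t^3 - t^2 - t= 2*t^3 - 18*t^2 - 20*t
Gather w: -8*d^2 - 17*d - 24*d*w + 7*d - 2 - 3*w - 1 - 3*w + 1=-8*d^2 - 10*d + w*(-24*d - 6) - 2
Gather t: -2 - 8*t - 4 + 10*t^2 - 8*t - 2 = 10*t^2 - 16*t - 8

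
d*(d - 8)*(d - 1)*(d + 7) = d^4 - 2*d^3 - 55*d^2 + 56*d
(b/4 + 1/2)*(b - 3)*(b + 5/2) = b^3/4 + 3*b^2/8 - 17*b/8 - 15/4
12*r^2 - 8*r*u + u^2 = (-6*r + u)*(-2*r + u)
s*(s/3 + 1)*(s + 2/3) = s^3/3 + 11*s^2/9 + 2*s/3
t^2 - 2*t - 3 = (t - 3)*(t + 1)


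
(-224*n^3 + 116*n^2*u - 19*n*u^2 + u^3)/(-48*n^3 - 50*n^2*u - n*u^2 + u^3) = (28*n^2 - 11*n*u + u^2)/(6*n^2 + 7*n*u + u^2)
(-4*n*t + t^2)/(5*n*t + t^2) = (-4*n + t)/(5*n + t)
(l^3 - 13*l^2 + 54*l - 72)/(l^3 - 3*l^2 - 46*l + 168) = (l - 3)/(l + 7)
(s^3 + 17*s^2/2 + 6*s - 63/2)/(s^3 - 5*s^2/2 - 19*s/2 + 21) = (2*s^2 + 11*s - 21)/(2*s^2 - 11*s + 14)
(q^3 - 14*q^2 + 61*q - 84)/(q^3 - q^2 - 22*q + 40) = (q^2 - 10*q + 21)/(q^2 + 3*q - 10)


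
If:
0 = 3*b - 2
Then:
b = 2/3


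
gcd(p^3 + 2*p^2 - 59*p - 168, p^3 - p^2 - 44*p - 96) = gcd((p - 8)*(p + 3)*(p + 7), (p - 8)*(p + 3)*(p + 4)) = p^2 - 5*p - 24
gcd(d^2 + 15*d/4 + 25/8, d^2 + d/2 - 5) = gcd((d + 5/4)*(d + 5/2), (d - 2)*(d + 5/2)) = d + 5/2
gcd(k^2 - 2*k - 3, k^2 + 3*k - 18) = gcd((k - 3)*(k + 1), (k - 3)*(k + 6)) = k - 3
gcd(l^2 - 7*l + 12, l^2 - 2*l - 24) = 1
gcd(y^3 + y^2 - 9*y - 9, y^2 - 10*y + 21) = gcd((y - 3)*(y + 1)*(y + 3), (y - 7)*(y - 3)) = y - 3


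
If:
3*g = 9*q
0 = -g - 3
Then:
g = -3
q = -1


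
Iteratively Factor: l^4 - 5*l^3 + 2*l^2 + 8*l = (l - 2)*(l^3 - 3*l^2 - 4*l) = (l - 2)*(l + 1)*(l^2 - 4*l) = l*(l - 2)*(l + 1)*(l - 4)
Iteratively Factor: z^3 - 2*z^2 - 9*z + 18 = (z + 3)*(z^2 - 5*z + 6) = (z - 3)*(z + 3)*(z - 2)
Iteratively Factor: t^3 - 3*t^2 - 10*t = (t)*(t^2 - 3*t - 10) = t*(t - 5)*(t + 2)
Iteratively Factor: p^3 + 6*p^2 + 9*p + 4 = (p + 1)*(p^2 + 5*p + 4) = (p + 1)^2*(p + 4)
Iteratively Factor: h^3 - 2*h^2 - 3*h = (h - 3)*(h^2 + h) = (h - 3)*(h + 1)*(h)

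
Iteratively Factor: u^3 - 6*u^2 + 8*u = (u)*(u^2 - 6*u + 8) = u*(u - 2)*(u - 4)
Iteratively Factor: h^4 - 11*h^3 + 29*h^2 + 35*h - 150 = (h + 2)*(h^3 - 13*h^2 + 55*h - 75) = (h - 5)*(h + 2)*(h^2 - 8*h + 15) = (h - 5)*(h - 3)*(h + 2)*(h - 5)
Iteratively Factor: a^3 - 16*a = (a - 4)*(a^2 + 4*a) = (a - 4)*(a + 4)*(a)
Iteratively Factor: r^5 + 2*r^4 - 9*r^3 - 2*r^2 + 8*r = (r + 4)*(r^4 - 2*r^3 - r^2 + 2*r) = (r - 2)*(r + 4)*(r^3 - r) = (r - 2)*(r - 1)*(r + 4)*(r^2 + r) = (r - 2)*(r - 1)*(r + 1)*(r + 4)*(r)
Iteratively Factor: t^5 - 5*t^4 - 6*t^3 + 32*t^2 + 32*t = (t - 4)*(t^4 - t^3 - 10*t^2 - 8*t) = t*(t - 4)*(t^3 - t^2 - 10*t - 8) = t*(t - 4)*(t + 2)*(t^2 - 3*t - 4) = t*(t - 4)*(t + 1)*(t + 2)*(t - 4)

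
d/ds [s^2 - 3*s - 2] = 2*s - 3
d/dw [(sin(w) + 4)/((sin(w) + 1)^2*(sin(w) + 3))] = (-15*sin(w) + cos(2*w) - 26)*cos(w)/((sin(w) + 1)^3*(sin(w) + 3)^2)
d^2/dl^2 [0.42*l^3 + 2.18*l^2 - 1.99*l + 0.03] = 2.52*l + 4.36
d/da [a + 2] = 1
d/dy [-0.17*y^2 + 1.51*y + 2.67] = 1.51 - 0.34*y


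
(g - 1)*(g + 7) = g^2 + 6*g - 7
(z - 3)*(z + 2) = z^2 - z - 6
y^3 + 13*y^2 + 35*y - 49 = (y - 1)*(y + 7)^2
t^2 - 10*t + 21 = (t - 7)*(t - 3)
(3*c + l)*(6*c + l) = 18*c^2 + 9*c*l + l^2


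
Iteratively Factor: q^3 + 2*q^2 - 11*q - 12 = (q + 4)*(q^2 - 2*q - 3) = (q - 3)*(q + 4)*(q + 1)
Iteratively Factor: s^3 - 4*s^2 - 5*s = (s + 1)*(s^2 - 5*s) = s*(s + 1)*(s - 5)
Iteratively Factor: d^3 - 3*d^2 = (d)*(d^2 - 3*d) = d^2*(d - 3)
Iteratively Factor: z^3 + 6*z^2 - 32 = (z + 4)*(z^2 + 2*z - 8) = (z + 4)^2*(z - 2)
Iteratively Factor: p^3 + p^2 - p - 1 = (p - 1)*(p^2 + 2*p + 1) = (p - 1)*(p + 1)*(p + 1)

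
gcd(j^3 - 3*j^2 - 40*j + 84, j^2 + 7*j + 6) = j + 6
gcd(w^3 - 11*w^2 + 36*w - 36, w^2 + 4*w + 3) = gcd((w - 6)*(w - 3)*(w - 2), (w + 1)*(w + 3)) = 1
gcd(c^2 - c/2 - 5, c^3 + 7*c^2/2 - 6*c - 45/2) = c - 5/2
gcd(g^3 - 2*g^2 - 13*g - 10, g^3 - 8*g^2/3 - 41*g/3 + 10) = g - 5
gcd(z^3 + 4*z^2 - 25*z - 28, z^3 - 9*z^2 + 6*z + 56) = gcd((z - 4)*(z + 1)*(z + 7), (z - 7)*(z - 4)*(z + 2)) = z - 4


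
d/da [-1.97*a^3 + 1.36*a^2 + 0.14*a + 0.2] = -5.91*a^2 + 2.72*a + 0.14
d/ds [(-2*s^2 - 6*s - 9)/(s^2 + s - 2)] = (4*s^2 + 26*s + 21)/(s^4 + 2*s^3 - 3*s^2 - 4*s + 4)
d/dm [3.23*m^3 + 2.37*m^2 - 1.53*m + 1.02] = 9.69*m^2 + 4.74*m - 1.53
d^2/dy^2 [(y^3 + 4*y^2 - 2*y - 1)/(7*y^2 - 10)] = 2*(-28*y^3 + 693*y^2 - 120*y + 330)/(343*y^6 - 1470*y^4 + 2100*y^2 - 1000)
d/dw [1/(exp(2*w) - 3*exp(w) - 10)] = (3 - 2*exp(w))*exp(w)/(-exp(2*w) + 3*exp(w) + 10)^2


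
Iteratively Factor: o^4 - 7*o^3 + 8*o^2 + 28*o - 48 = (o - 2)*(o^3 - 5*o^2 - 2*o + 24) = (o - 3)*(o - 2)*(o^2 - 2*o - 8) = (o - 3)*(o - 2)*(o + 2)*(o - 4)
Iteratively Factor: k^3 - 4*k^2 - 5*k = (k)*(k^2 - 4*k - 5) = k*(k - 5)*(k + 1)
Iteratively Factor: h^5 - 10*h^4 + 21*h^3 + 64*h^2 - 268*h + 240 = (h - 2)*(h^4 - 8*h^3 + 5*h^2 + 74*h - 120) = (h - 2)*(h + 3)*(h^3 - 11*h^2 + 38*h - 40) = (h - 4)*(h - 2)*(h + 3)*(h^2 - 7*h + 10) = (h - 4)*(h - 2)^2*(h + 3)*(h - 5)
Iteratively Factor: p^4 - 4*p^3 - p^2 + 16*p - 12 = (p - 2)*(p^3 - 2*p^2 - 5*p + 6) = (p - 2)*(p + 2)*(p^2 - 4*p + 3) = (p - 3)*(p - 2)*(p + 2)*(p - 1)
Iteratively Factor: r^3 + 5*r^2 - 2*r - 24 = (r + 4)*(r^2 + r - 6) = (r + 3)*(r + 4)*(r - 2)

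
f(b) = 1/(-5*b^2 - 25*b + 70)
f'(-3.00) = 0.00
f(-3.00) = 0.01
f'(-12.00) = 0.00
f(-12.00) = 0.00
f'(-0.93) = 0.00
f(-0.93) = 0.01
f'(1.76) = 0.39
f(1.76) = 0.10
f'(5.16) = 0.00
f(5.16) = -0.01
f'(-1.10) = 0.00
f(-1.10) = 0.01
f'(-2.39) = 0.00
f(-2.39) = 0.01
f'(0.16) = 0.01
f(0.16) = 0.02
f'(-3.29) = -0.00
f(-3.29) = 0.01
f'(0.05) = 0.01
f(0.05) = 0.01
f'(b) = (10*b + 25)/(-5*b^2 - 25*b + 70)^2 = (2*b + 5)/(5*(b^2 + 5*b - 14)^2)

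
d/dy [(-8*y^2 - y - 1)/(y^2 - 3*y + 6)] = (25*y^2 - 94*y - 9)/(y^4 - 6*y^3 + 21*y^2 - 36*y + 36)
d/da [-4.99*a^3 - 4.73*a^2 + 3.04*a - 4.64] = -14.97*a^2 - 9.46*a + 3.04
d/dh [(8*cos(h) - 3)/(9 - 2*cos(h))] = -66*sin(h)/(2*cos(h) - 9)^2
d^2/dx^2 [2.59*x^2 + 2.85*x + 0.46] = 5.18000000000000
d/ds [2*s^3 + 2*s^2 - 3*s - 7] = 6*s^2 + 4*s - 3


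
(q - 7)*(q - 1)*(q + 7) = q^3 - q^2 - 49*q + 49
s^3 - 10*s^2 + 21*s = s*(s - 7)*(s - 3)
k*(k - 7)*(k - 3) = k^3 - 10*k^2 + 21*k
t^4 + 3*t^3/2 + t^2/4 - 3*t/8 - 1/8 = (t - 1/2)*(t + 1/2)^2*(t + 1)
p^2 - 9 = (p - 3)*(p + 3)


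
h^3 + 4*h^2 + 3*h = h*(h + 1)*(h + 3)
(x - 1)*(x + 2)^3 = x^4 + 5*x^3 + 6*x^2 - 4*x - 8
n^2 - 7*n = n*(n - 7)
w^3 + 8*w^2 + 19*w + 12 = (w + 1)*(w + 3)*(w + 4)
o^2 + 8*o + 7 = (o + 1)*(o + 7)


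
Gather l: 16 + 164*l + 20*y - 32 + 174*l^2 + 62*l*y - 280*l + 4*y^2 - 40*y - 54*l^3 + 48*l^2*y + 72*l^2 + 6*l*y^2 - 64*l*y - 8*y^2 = -54*l^3 + l^2*(48*y + 246) + l*(6*y^2 - 2*y - 116) - 4*y^2 - 20*y - 16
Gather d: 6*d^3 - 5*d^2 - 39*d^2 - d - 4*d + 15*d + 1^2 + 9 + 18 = 6*d^3 - 44*d^2 + 10*d + 28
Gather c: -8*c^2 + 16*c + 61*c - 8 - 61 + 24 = -8*c^2 + 77*c - 45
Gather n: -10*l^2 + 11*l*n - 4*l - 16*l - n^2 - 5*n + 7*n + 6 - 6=-10*l^2 - 20*l - n^2 + n*(11*l + 2)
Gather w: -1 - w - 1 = -w - 2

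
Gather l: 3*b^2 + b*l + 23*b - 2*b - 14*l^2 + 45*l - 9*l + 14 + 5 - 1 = 3*b^2 + 21*b - 14*l^2 + l*(b + 36) + 18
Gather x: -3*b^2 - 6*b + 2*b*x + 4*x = -3*b^2 - 6*b + x*(2*b + 4)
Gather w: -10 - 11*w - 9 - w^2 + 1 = -w^2 - 11*w - 18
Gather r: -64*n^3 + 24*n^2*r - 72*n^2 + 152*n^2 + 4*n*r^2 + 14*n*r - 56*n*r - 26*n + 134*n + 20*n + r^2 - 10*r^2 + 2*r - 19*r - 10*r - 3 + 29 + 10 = -64*n^3 + 80*n^2 + 128*n + r^2*(4*n - 9) + r*(24*n^2 - 42*n - 27) + 36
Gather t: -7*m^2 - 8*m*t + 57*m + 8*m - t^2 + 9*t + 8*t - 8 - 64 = -7*m^2 + 65*m - t^2 + t*(17 - 8*m) - 72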